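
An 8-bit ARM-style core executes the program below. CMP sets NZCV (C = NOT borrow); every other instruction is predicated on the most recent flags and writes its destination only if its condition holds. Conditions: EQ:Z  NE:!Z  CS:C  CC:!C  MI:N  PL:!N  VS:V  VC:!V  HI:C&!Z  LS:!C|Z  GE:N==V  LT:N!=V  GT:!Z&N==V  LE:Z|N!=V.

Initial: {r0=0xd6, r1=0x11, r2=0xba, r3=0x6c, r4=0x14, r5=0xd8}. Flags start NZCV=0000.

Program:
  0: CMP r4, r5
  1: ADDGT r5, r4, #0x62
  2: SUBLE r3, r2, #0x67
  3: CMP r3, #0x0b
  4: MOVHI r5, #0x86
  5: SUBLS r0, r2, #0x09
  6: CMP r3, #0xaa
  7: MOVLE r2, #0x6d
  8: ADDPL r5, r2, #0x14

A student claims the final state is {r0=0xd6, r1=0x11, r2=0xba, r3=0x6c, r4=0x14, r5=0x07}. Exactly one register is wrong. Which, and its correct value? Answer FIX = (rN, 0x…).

[0] flags=0000 → (cmp)
[1] flags=0000 GT?T → r5=0x76
[2] flags=0000 LE?F → skip
[3] flags=0010 → (cmp)
[4] flags=0010 HI?T → r5=0x86
[5] flags=0010 LS?F → skip
[6] flags=1001 → (cmp)
[7] flags=1001 LE?F → skip
[8] flags=1001 PL?F → skip

FIX = (r5, 0x86)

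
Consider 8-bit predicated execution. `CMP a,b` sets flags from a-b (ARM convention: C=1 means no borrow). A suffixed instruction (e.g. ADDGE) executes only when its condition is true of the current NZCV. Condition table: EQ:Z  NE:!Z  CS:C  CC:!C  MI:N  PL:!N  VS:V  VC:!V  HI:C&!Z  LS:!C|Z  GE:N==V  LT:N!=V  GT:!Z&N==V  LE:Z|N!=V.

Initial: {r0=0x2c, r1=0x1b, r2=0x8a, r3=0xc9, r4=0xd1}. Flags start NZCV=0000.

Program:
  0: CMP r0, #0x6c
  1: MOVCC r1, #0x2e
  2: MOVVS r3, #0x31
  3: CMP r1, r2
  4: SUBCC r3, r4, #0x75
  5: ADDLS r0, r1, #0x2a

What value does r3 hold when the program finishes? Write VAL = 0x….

[0] flags=1000 → (cmp)
[1] flags=1000 CC?T → r1=0x2e
[2] flags=1000 VS?F → skip
[3] flags=1001 → (cmp)
[4] flags=1001 CC?T → r3=0x5c
[5] flags=1001 LS?T → r0=0x58

VAL = 0x5c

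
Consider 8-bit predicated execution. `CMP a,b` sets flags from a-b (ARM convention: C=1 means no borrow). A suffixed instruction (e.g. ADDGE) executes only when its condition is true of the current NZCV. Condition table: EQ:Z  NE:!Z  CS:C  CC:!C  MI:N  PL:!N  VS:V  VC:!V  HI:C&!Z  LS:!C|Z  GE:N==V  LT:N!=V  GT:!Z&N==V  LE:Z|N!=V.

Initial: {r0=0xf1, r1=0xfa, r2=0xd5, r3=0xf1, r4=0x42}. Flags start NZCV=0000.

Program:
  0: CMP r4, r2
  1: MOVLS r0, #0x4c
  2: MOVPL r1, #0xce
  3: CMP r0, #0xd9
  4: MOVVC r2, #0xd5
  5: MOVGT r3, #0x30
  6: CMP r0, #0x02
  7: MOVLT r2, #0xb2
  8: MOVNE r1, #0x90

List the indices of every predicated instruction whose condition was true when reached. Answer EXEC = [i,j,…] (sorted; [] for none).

EXEC = [1,2,4,5,8]

[0] flags=0000 → (cmp)
[1] flags=0000 LS?T → r0=0x4c
[2] flags=0000 PL?T → r1=0xce
[3] flags=0000 → (cmp)
[4] flags=0000 VC?T → r2=0xd5
[5] flags=0000 GT?T → r3=0x30
[6] flags=0010 → (cmp)
[7] flags=0010 LT?F → skip
[8] flags=0010 NE?T → r1=0x90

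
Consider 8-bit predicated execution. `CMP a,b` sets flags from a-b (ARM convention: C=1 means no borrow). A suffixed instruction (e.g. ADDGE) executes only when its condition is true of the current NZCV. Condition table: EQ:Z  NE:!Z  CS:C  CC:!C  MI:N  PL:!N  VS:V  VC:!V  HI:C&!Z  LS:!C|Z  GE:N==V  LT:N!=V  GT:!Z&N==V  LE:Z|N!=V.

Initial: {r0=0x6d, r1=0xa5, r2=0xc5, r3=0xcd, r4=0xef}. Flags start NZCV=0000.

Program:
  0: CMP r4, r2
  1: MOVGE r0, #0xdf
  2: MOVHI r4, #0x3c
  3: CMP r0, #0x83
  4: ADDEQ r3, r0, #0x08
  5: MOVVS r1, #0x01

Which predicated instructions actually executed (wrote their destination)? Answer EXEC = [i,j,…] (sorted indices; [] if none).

0: ✓ CMP  NZCV=0010
1: ✓ MOVGE  r0←0xdf
2: ✓ MOVHI  r4←0x3c
3: ✓ CMP  NZCV=0010
4: · ADDEQ
5: · MOVVS

EXEC = [1,2]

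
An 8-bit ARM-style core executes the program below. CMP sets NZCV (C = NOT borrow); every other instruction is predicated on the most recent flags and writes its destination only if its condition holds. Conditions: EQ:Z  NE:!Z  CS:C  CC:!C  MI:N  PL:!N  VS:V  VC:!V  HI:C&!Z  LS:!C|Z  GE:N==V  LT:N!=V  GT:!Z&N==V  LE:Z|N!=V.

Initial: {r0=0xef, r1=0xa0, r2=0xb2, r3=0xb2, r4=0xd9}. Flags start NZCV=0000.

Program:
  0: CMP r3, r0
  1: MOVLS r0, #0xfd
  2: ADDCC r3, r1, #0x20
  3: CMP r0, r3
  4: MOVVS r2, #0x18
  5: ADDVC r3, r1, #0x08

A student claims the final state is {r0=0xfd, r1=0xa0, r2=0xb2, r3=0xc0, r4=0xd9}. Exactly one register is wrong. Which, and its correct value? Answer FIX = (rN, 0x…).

FIX = (r3, 0xa8)

[0] flags=1000 → (cmp)
[1] flags=1000 LS?T → r0=0xfd
[2] flags=1000 CC?T → r3=0xc0
[3] flags=0010 → (cmp)
[4] flags=0010 VS?F → skip
[5] flags=0010 VC?T → r3=0xa8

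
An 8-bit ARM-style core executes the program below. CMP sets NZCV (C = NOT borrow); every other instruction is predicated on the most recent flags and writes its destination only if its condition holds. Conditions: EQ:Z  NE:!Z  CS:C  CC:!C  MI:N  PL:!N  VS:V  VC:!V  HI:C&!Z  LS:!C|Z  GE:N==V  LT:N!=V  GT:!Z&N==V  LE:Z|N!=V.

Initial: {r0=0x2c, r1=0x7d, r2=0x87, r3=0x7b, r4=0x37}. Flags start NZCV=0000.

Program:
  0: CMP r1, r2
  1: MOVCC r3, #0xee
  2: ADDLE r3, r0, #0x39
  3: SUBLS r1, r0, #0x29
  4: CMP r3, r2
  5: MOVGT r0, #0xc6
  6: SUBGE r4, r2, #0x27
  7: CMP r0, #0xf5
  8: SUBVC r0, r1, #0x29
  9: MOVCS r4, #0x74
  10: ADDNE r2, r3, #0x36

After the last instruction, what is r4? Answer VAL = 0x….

[0] flags=1001 → (cmp)
[1] flags=1001 CC?T → r3=0xee
[2] flags=1001 LE?F → skip
[3] flags=1001 LS?T → r1=0x03
[4] flags=0010 → (cmp)
[5] flags=0010 GT?T → r0=0xc6
[6] flags=0010 GE?T → r4=0x60
[7] flags=1000 → (cmp)
[8] flags=1000 VC?T → r0=0xda
[9] flags=1000 CS?F → skip
[10] flags=1000 NE?T → r2=0x24

VAL = 0x60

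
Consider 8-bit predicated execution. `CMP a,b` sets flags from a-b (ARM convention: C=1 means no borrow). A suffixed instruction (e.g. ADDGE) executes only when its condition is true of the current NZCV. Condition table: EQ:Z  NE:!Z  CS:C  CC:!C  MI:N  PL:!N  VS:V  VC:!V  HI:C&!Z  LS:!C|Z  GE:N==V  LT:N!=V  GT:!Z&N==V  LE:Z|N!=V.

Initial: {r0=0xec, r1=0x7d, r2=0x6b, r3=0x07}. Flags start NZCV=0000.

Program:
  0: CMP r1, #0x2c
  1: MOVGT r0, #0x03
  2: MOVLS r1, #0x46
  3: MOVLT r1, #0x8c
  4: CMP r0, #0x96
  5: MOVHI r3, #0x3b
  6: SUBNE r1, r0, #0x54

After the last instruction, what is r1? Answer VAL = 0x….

VAL = 0xaf

0: ✓ CMP  NZCV=0010
1: ✓ MOVGT  r0←0x03
2: · MOVLS
3: · MOVLT
4: ✓ CMP  NZCV=0000
5: · MOVHI
6: ✓ SUBNE  r1←0xaf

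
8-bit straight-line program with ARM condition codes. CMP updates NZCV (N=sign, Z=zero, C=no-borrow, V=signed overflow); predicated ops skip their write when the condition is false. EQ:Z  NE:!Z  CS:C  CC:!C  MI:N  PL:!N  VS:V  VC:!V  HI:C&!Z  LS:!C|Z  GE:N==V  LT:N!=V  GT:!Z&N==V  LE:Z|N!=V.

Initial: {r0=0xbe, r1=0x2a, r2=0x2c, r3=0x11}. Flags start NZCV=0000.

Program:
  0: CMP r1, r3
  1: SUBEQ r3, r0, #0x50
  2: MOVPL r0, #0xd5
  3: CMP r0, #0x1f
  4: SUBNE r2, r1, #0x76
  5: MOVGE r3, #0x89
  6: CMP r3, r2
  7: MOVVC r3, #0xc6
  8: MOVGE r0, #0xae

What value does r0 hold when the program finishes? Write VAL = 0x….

[0] flags=0010 → (cmp)
[1] flags=0010 EQ?F → skip
[2] flags=0010 PL?T → r0=0xd5
[3] flags=1010 → (cmp)
[4] flags=1010 NE?T → r2=0xb4
[5] flags=1010 GE?F → skip
[6] flags=0000 → (cmp)
[7] flags=0000 VC?T → r3=0xc6
[8] flags=0000 GE?T → r0=0xae

VAL = 0xae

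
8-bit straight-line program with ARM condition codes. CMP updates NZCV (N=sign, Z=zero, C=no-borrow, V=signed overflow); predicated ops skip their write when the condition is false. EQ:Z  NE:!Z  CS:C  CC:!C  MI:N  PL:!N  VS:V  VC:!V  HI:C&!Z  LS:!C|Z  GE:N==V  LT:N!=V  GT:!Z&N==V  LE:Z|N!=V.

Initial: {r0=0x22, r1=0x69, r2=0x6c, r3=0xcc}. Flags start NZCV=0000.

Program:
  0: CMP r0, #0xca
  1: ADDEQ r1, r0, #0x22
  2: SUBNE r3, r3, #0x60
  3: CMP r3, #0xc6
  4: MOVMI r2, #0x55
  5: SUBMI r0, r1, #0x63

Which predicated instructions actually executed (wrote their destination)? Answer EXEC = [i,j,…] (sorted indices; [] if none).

EXEC = [2,4,5]

0: ✓ CMP  NZCV=0000
1: · ADDEQ
2: ✓ SUBNE  r3←0x6c
3: ✓ CMP  NZCV=1001
4: ✓ MOVMI  r2←0x55
5: ✓ SUBMI  r0←0x06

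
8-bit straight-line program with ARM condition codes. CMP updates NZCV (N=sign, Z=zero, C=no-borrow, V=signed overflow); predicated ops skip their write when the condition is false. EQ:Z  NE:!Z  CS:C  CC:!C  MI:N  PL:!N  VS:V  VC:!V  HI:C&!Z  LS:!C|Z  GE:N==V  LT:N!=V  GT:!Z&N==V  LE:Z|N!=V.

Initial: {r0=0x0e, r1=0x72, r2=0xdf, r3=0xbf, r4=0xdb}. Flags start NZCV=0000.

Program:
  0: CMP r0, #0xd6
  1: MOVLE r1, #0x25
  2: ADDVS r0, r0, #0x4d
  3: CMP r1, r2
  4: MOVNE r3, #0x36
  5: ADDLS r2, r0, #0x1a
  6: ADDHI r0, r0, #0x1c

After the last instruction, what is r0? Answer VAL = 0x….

0: ✓ CMP  NZCV=0000
1: · MOVLE
2: · ADDVS
3: ✓ CMP  NZCV=1001
4: ✓ MOVNE  r3←0x36
5: ✓ ADDLS  r2←0x28
6: · ADDHI

VAL = 0x0e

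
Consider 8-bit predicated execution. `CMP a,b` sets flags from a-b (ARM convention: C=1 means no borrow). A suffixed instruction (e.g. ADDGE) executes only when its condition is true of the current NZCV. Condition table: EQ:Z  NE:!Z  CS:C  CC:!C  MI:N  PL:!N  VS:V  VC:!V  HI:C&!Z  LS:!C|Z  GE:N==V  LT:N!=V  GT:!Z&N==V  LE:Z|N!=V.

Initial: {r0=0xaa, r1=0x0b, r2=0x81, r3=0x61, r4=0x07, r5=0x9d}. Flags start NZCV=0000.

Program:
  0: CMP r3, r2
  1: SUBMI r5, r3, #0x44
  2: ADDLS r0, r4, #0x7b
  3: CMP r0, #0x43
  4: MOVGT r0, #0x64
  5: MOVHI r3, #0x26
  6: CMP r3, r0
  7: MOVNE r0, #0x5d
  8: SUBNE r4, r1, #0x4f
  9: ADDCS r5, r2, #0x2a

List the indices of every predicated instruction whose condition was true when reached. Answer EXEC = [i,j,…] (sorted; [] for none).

EXEC = [1,2,5,7,8]

0: ✓ CMP  NZCV=1001
1: ✓ SUBMI  r5←0x1d
2: ✓ ADDLS  r0←0x82
3: ✓ CMP  NZCV=0011
4: · MOVGT
5: ✓ MOVHI  r3←0x26
6: ✓ CMP  NZCV=1001
7: ✓ MOVNE  r0←0x5d
8: ✓ SUBNE  r4←0xbc
9: · ADDCS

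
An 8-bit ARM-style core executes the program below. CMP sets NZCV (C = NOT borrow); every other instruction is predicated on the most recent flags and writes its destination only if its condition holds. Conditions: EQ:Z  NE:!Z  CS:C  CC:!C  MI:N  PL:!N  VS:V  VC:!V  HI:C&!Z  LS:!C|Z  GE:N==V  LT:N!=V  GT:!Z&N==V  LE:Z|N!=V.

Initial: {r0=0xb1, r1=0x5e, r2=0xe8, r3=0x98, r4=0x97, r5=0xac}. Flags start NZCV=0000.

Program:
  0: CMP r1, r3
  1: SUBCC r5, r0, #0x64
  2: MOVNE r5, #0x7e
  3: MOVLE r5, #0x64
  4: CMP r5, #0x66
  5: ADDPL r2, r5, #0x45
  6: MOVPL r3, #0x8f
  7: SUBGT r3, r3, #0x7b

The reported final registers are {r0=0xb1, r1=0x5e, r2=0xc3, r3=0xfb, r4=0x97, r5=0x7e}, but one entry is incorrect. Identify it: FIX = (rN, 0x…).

FIX = (r3, 0x14)

[0] flags=1001 → (cmp)
[1] flags=1001 CC?T → r5=0x4d
[2] flags=1001 NE?T → r5=0x7e
[3] flags=1001 LE?F → skip
[4] flags=0010 → (cmp)
[5] flags=0010 PL?T → r2=0xc3
[6] flags=0010 PL?T → r3=0x8f
[7] flags=0010 GT?T → r3=0x14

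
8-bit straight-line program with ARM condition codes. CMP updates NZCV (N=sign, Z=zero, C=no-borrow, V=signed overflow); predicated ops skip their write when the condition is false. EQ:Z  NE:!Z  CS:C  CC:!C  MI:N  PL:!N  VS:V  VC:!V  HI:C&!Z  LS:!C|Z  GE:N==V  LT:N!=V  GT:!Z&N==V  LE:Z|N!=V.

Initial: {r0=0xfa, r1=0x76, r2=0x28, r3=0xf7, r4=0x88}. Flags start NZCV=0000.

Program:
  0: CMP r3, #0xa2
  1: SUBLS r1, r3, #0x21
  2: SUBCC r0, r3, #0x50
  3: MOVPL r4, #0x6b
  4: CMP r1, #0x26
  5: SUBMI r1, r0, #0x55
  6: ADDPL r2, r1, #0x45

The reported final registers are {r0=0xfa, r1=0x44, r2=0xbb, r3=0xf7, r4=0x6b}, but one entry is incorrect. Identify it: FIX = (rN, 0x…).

[0] flags=0010 → (cmp)
[1] flags=0010 LS?F → skip
[2] flags=0010 CC?F → skip
[3] flags=0010 PL?T → r4=0x6b
[4] flags=0010 → (cmp)
[5] flags=0010 MI?F → skip
[6] flags=0010 PL?T → r2=0xbb

FIX = (r1, 0x76)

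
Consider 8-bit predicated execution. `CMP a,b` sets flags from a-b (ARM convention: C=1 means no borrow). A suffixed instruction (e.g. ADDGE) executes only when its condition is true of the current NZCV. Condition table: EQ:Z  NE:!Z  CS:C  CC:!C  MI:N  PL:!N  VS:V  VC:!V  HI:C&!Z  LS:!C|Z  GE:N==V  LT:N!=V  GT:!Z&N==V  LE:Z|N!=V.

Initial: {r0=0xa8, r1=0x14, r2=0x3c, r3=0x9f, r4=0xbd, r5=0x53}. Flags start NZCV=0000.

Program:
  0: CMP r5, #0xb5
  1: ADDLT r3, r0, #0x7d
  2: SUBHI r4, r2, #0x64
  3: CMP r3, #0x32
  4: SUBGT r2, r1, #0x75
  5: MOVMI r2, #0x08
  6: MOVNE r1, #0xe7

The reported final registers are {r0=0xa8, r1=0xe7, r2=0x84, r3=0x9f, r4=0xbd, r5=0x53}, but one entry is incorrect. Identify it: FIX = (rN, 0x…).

[0] flags=1001 → (cmp)
[1] flags=1001 LT?F → skip
[2] flags=1001 HI?F → skip
[3] flags=0011 → (cmp)
[4] flags=0011 GT?F → skip
[5] flags=0011 MI?F → skip
[6] flags=0011 NE?T → r1=0xe7

FIX = (r2, 0x3c)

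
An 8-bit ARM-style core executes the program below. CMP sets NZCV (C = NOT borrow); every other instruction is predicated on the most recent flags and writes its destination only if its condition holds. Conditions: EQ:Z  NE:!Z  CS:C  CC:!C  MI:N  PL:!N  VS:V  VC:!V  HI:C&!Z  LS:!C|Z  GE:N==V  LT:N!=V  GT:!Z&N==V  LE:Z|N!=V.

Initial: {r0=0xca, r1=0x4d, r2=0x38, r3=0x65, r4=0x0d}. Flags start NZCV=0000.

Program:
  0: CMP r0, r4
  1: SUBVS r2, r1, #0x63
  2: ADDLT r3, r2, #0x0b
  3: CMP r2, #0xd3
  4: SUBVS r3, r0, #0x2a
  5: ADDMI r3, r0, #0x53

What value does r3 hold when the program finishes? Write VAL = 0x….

0: ✓ CMP  NZCV=1010
1: · SUBVS
2: ✓ ADDLT  r3←0x43
3: ✓ CMP  NZCV=0000
4: · SUBVS
5: · ADDMI

VAL = 0x43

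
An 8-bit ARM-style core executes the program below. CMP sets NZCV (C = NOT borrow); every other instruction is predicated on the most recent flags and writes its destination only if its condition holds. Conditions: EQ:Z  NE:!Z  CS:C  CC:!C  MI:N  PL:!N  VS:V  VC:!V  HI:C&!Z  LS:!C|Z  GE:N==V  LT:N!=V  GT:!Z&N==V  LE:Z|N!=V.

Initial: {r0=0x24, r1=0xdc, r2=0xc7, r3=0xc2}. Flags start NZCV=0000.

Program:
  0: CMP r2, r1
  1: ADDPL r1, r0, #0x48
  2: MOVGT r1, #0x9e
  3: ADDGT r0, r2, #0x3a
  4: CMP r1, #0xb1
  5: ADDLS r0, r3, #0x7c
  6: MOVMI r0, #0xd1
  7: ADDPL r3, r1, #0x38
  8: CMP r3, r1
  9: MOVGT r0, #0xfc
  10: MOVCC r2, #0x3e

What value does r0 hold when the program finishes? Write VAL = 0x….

[0] flags=1000 → (cmp)
[1] flags=1000 PL?F → skip
[2] flags=1000 GT?F → skip
[3] flags=1000 GT?F → skip
[4] flags=0010 → (cmp)
[5] flags=0010 LS?F → skip
[6] flags=0010 MI?F → skip
[7] flags=0010 PL?T → r3=0x14
[8] flags=0000 → (cmp)
[9] flags=0000 GT?T → r0=0xfc
[10] flags=0000 CC?T → r2=0x3e

VAL = 0xfc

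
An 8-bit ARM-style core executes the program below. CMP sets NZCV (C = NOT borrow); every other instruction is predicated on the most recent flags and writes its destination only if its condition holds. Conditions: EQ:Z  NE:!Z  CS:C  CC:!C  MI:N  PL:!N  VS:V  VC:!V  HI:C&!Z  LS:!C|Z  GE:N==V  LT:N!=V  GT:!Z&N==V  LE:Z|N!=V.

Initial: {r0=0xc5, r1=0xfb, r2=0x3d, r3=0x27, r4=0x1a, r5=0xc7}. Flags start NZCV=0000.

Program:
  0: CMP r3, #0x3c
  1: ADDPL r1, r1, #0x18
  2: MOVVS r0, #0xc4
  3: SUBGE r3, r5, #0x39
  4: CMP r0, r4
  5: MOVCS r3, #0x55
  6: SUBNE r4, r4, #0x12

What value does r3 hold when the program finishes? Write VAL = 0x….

[0] flags=1000 → (cmp)
[1] flags=1000 PL?F → skip
[2] flags=1000 VS?F → skip
[3] flags=1000 GE?F → skip
[4] flags=1010 → (cmp)
[5] flags=1010 CS?T → r3=0x55
[6] flags=1010 NE?T → r4=0x08

VAL = 0x55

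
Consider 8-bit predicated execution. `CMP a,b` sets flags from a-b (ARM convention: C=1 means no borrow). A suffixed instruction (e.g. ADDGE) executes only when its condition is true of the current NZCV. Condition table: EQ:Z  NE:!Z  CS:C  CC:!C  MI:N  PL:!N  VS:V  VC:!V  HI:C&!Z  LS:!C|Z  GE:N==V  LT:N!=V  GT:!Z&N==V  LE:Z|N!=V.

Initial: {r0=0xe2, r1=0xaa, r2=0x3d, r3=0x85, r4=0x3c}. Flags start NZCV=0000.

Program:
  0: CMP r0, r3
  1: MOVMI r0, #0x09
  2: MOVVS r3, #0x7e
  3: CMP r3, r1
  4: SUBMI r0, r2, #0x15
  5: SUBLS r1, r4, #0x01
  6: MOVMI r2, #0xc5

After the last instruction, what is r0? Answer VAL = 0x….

0: ✓ CMP  NZCV=0010
1: · MOVMI
2: · MOVVS
3: ✓ CMP  NZCV=1000
4: ✓ SUBMI  r0←0x28
5: ✓ SUBLS  r1←0x3b
6: ✓ MOVMI  r2←0xc5

VAL = 0x28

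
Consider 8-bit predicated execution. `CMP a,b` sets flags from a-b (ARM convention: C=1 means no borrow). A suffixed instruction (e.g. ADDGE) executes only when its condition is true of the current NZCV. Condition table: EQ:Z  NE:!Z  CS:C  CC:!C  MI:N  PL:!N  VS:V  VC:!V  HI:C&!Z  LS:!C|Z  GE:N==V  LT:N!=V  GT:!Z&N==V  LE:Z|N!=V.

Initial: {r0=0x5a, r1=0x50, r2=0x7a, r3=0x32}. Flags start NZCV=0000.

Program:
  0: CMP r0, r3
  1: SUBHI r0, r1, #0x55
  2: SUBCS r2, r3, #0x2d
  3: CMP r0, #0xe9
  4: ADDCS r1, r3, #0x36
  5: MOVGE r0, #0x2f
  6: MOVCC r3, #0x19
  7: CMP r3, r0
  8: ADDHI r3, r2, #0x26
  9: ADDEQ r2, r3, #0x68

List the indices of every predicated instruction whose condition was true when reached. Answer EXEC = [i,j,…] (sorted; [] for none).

0: ✓ CMP  NZCV=0010
1: ✓ SUBHI  r0←0xfb
2: ✓ SUBCS  r2←0x05
3: ✓ CMP  NZCV=0010
4: ✓ ADDCS  r1←0x68
5: ✓ MOVGE  r0←0x2f
6: · MOVCC
7: ✓ CMP  NZCV=0010
8: ✓ ADDHI  r3←0x2b
9: · ADDEQ

EXEC = [1,2,4,5,8]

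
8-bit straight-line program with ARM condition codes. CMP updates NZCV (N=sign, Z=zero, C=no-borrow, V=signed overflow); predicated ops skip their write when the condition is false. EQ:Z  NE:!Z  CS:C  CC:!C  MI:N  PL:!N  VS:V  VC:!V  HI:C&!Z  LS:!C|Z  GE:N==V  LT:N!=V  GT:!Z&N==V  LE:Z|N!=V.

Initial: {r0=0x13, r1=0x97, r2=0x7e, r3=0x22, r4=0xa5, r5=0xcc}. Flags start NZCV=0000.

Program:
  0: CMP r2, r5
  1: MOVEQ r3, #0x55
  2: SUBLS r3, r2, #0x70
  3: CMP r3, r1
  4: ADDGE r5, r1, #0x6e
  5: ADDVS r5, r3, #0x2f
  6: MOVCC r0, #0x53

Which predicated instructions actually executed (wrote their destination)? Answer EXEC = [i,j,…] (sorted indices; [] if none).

0: ✓ CMP  NZCV=1001
1: · MOVEQ
2: ✓ SUBLS  r3←0x0e
3: ✓ CMP  NZCV=0000
4: ✓ ADDGE  r5←0x05
5: · ADDVS
6: ✓ MOVCC  r0←0x53

EXEC = [2,4,6]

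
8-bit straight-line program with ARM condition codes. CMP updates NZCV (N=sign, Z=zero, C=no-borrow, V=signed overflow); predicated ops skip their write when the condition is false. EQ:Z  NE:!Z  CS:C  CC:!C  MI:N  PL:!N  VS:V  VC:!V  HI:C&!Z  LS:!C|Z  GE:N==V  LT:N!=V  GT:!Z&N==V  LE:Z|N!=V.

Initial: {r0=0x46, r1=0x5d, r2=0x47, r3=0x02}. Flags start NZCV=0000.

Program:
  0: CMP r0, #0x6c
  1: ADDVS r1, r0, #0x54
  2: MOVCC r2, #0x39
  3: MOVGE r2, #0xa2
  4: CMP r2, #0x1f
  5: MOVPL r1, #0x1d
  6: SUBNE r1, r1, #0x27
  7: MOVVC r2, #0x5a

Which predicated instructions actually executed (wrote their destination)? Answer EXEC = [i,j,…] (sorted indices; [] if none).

[0] flags=1000 → (cmp)
[1] flags=1000 VS?F → skip
[2] flags=1000 CC?T → r2=0x39
[3] flags=1000 GE?F → skip
[4] flags=0010 → (cmp)
[5] flags=0010 PL?T → r1=0x1d
[6] flags=0010 NE?T → r1=0xf6
[7] flags=0010 VC?T → r2=0x5a

EXEC = [2,5,6,7]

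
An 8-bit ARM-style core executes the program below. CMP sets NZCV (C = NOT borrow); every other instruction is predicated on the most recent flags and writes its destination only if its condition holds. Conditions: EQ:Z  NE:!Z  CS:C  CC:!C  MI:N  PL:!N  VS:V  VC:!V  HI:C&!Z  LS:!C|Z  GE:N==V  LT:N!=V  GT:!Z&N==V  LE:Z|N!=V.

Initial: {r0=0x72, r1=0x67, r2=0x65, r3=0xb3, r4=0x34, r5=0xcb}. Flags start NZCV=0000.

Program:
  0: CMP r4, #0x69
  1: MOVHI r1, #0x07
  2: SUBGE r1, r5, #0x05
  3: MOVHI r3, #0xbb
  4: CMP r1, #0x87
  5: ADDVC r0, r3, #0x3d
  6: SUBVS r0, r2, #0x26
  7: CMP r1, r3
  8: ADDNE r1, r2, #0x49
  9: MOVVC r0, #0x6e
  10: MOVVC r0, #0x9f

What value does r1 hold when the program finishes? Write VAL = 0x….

VAL = 0xae

[0] flags=1000 → (cmp)
[1] flags=1000 HI?F → skip
[2] flags=1000 GE?F → skip
[3] flags=1000 HI?F → skip
[4] flags=1001 → (cmp)
[5] flags=1001 VC?F → skip
[6] flags=1001 VS?T → r0=0x3f
[7] flags=1001 → (cmp)
[8] flags=1001 NE?T → r1=0xae
[9] flags=1001 VC?F → skip
[10] flags=1001 VC?F → skip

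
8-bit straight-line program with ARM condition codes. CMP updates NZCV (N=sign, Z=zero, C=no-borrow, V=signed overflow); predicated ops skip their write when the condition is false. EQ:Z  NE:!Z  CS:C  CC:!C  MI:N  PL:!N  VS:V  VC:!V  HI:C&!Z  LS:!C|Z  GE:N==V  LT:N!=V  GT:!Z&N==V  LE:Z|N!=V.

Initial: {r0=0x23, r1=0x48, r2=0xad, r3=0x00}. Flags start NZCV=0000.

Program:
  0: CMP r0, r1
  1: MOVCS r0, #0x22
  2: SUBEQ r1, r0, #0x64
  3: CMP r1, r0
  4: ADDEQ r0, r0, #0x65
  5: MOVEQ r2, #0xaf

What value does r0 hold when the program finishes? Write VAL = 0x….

VAL = 0x23

0: ✓ CMP  NZCV=1000
1: · MOVCS
2: · SUBEQ
3: ✓ CMP  NZCV=0010
4: · ADDEQ
5: · MOVEQ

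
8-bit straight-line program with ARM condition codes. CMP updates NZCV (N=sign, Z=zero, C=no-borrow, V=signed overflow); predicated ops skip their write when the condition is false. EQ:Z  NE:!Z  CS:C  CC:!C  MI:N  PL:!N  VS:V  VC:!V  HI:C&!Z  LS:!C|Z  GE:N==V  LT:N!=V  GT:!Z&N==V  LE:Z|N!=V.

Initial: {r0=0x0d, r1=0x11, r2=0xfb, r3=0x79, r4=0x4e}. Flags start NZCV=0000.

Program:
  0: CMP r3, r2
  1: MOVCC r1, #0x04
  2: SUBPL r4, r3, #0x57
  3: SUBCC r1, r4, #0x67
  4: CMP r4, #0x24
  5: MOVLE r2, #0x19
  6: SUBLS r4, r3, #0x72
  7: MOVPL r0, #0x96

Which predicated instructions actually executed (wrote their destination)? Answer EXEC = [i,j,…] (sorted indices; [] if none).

[0] flags=0000 → (cmp)
[1] flags=0000 CC?T → r1=0x04
[2] flags=0000 PL?T → r4=0x22
[3] flags=0000 CC?T → r1=0xbb
[4] flags=1000 → (cmp)
[5] flags=1000 LE?T → r2=0x19
[6] flags=1000 LS?T → r4=0x07
[7] flags=1000 PL?F → skip

EXEC = [1,2,3,5,6]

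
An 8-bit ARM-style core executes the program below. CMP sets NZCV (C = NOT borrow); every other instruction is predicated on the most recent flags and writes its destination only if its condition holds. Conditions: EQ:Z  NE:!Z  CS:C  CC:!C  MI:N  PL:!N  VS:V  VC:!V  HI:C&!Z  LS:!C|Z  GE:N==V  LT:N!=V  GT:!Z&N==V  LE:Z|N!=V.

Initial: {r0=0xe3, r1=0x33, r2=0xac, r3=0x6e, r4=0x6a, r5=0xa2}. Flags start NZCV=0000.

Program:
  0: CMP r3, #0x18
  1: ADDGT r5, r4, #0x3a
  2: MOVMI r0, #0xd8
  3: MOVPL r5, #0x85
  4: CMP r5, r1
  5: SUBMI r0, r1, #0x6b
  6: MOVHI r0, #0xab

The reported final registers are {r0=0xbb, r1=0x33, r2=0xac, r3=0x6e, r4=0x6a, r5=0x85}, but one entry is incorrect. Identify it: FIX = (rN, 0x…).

[0] flags=0010 → (cmp)
[1] flags=0010 GT?T → r5=0xa4
[2] flags=0010 MI?F → skip
[3] flags=0010 PL?T → r5=0x85
[4] flags=0011 → (cmp)
[5] flags=0011 MI?F → skip
[6] flags=0011 HI?T → r0=0xab

FIX = (r0, 0xab)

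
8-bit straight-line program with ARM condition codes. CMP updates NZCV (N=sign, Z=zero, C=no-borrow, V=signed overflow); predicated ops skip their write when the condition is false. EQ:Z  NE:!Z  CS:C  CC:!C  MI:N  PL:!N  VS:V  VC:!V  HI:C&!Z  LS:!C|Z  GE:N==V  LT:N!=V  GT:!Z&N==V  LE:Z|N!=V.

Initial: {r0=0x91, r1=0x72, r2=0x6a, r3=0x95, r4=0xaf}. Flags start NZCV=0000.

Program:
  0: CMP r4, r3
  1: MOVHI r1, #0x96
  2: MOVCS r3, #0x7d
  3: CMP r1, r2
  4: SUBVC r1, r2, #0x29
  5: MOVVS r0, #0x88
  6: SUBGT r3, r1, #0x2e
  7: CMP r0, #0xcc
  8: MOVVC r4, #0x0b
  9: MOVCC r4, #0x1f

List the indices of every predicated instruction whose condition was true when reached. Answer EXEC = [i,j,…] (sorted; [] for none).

EXEC = [1,2,5,8,9]

[0] flags=0010 → (cmp)
[1] flags=0010 HI?T → r1=0x96
[2] flags=0010 CS?T → r3=0x7d
[3] flags=0011 → (cmp)
[4] flags=0011 VC?F → skip
[5] flags=0011 VS?T → r0=0x88
[6] flags=0011 GT?F → skip
[7] flags=1000 → (cmp)
[8] flags=1000 VC?T → r4=0x0b
[9] flags=1000 CC?T → r4=0x1f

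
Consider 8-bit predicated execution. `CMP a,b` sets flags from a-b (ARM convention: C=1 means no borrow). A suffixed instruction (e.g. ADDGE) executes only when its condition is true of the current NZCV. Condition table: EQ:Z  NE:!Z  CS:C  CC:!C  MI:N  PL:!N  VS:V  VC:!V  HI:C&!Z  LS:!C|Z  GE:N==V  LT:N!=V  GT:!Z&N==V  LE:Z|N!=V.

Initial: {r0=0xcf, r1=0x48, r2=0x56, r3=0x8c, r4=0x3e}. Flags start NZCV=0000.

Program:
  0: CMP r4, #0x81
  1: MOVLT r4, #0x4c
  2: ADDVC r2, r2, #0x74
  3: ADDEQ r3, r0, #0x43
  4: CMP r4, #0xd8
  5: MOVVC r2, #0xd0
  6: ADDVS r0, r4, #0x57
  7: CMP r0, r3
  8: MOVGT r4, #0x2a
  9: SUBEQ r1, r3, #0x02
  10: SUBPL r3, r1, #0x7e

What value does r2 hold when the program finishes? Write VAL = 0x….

0: ✓ CMP  NZCV=1001
1: · MOVLT
2: · ADDVC
3: · ADDEQ
4: ✓ CMP  NZCV=0000
5: ✓ MOVVC  r2←0xd0
6: · ADDVS
7: ✓ CMP  NZCV=0010
8: ✓ MOVGT  r4←0x2a
9: · SUBEQ
10: ✓ SUBPL  r3←0xca

VAL = 0xd0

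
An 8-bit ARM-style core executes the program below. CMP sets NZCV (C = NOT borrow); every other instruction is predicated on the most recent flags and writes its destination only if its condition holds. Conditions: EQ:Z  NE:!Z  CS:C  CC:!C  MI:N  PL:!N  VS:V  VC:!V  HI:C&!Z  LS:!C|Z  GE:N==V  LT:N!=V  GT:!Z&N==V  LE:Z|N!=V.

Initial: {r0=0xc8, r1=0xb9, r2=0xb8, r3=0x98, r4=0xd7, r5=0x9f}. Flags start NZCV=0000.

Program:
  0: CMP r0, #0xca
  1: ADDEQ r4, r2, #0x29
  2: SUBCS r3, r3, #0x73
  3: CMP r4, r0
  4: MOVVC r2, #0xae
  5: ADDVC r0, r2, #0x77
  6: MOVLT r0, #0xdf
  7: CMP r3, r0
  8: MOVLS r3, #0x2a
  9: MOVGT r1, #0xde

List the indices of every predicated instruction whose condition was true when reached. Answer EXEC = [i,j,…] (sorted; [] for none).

[0] flags=1000 → (cmp)
[1] flags=1000 EQ?F → skip
[2] flags=1000 CS?F → skip
[3] flags=0010 → (cmp)
[4] flags=0010 VC?T → r2=0xae
[5] flags=0010 VC?T → r0=0x25
[6] flags=0010 LT?F → skip
[7] flags=0011 → (cmp)
[8] flags=0011 LS?F → skip
[9] flags=0011 GT?F → skip

EXEC = [4,5]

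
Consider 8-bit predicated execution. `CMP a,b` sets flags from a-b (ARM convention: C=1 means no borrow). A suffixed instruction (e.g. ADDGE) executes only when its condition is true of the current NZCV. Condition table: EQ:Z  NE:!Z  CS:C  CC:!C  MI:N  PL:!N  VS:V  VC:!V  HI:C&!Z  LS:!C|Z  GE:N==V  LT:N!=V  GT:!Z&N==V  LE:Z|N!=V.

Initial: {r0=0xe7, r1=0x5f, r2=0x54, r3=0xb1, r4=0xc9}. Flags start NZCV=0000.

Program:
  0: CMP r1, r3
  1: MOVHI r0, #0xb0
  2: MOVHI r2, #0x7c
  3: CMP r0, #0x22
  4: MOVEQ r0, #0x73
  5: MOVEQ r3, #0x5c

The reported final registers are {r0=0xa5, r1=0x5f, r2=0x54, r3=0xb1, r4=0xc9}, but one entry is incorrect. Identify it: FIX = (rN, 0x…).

FIX = (r0, 0xe7)

0: ✓ CMP  NZCV=1001
1: · MOVHI
2: · MOVHI
3: ✓ CMP  NZCV=1010
4: · MOVEQ
5: · MOVEQ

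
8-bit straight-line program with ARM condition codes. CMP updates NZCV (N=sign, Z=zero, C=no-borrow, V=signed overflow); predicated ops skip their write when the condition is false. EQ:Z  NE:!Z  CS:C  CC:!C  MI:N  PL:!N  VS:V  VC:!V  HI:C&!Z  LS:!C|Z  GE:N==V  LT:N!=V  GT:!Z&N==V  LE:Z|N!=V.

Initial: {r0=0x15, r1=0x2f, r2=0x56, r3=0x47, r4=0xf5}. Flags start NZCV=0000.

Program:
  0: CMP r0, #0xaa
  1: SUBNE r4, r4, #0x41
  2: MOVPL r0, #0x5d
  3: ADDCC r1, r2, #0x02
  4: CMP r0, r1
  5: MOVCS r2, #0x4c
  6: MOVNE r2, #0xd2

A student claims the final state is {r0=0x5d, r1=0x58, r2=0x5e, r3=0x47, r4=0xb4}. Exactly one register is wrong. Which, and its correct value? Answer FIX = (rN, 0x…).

FIX = (r2, 0xd2)

0: ✓ CMP  NZCV=0000
1: ✓ SUBNE  r4←0xb4
2: ✓ MOVPL  r0←0x5d
3: ✓ ADDCC  r1←0x58
4: ✓ CMP  NZCV=0010
5: ✓ MOVCS  r2←0x4c
6: ✓ MOVNE  r2←0xd2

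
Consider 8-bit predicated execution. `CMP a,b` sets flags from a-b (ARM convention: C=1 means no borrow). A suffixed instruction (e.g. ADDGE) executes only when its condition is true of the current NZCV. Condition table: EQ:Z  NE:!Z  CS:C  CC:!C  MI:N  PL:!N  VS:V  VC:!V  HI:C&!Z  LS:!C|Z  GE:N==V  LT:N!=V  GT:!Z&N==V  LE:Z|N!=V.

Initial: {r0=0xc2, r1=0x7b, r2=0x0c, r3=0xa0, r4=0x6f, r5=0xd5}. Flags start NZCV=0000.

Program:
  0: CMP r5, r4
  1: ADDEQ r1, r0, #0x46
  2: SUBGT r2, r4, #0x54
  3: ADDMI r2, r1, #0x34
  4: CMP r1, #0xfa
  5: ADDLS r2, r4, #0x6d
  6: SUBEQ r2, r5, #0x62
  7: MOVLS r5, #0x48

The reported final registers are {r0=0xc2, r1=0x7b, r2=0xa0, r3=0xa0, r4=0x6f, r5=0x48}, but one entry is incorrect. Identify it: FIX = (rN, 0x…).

FIX = (r2, 0xdc)

[0] flags=0011 → (cmp)
[1] flags=0011 EQ?F → skip
[2] flags=0011 GT?F → skip
[3] flags=0011 MI?F → skip
[4] flags=1001 → (cmp)
[5] flags=1001 LS?T → r2=0xdc
[6] flags=1001 EQ?F → skip
[7] flags=1001 LS?T → r5=0x48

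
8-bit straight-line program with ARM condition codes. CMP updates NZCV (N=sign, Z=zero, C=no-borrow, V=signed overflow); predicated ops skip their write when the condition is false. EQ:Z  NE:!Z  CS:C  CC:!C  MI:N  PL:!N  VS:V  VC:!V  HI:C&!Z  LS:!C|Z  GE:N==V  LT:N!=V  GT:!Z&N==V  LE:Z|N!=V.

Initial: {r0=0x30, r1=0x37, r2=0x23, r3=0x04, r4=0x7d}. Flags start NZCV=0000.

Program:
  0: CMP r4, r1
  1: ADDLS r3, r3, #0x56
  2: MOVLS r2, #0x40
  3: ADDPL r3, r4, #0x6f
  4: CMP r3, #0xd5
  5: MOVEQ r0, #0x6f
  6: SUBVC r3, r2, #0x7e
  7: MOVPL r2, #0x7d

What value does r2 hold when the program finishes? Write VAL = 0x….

VAL = 0x7d

0: ✓ CMP  NZCV=0010
1: · ADDLS
2: · MOVLS
3: ✓ ADDPL  r3←0xec
4: ✓ CMP  NZCV=0010
5: · MOVEQ
6: ✓ SUBVC  r3←0xa5
7: ✓ MOVPL  r2←0x7d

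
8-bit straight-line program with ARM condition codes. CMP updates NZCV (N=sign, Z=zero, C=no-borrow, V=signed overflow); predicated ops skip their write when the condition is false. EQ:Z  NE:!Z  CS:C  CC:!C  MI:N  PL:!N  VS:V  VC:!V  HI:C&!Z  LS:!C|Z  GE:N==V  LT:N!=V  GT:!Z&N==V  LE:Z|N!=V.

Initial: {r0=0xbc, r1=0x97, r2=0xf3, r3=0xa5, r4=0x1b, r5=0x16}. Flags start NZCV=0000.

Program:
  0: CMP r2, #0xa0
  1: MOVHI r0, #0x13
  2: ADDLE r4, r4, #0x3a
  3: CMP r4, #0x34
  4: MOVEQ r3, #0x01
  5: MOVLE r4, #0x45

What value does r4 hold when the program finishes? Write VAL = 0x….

VAL = 0x45

0: ✓ CMP  NZCV=0010
1: ✓ MOVHI  r0←0x13
2: · ADDLE
3: ✓ CMP  NZCV=1000
4: · MOVEQ
5: ✓ MOVLE  r4←0x45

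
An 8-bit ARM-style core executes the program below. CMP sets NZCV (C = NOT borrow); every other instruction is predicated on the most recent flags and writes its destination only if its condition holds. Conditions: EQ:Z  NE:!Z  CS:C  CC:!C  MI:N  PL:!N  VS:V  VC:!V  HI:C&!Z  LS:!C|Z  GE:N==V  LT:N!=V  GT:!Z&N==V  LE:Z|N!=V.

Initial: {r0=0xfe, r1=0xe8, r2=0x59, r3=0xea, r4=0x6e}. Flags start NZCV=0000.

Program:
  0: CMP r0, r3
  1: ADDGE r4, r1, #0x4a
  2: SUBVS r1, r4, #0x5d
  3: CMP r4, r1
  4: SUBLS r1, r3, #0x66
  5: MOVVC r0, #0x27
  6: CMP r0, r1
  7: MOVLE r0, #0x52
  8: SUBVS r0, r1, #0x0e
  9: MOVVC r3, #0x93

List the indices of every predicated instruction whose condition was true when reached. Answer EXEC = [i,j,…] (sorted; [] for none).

[0] flags=0010 → (cmp)
[1] flags=0010 GE?T → r4=0x32
[2] flags=0010 VS?F → skip
[3] flags=0000 → (cmp)
[4] flags=0000 LS?T → r1=0x84
[5] flags=0000 VC?T → r0=0x27
[6] flags=1001 → (cmp)
[7] flags=1001 LE?F → skip
[8] flags=1001 VS?T → r0=0x76
[9] flags=1001 VC?F → skip

EXEC = [1,4,5,8]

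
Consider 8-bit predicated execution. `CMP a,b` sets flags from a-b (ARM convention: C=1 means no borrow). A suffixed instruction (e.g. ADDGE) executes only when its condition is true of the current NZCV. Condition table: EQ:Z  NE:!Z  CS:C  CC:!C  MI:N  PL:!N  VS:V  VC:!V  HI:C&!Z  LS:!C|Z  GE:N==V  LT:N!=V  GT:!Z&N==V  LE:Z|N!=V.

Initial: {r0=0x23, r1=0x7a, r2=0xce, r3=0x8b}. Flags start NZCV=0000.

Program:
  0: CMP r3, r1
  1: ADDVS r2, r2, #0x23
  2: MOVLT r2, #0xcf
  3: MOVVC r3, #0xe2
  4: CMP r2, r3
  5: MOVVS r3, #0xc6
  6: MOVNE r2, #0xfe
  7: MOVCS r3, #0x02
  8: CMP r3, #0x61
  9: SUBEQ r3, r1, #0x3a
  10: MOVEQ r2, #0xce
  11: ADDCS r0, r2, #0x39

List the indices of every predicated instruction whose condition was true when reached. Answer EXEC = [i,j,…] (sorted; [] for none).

EXEC = [1,2,6,7]

[0] flags=0011 → (cmp)
[1] flags=0011 VS?T → r2=0xf1
[2] flags=0011 LT?T → r2=0xcf
[3] flags=0011 VC?F → skip
[4] flags=0010 → (cmp)
[5] flags=0010 VS?F → skip
[6] flags=0010 NE?T → r2=0xfe
[7] flags=0010 CS?T → r3=0x02
[8] flags=1000 → (cmp)
[9] flags=1000 EQ?F → skip
[10] flags=1000 EQ?F → skip
[11] flags=1000 CS?F → skip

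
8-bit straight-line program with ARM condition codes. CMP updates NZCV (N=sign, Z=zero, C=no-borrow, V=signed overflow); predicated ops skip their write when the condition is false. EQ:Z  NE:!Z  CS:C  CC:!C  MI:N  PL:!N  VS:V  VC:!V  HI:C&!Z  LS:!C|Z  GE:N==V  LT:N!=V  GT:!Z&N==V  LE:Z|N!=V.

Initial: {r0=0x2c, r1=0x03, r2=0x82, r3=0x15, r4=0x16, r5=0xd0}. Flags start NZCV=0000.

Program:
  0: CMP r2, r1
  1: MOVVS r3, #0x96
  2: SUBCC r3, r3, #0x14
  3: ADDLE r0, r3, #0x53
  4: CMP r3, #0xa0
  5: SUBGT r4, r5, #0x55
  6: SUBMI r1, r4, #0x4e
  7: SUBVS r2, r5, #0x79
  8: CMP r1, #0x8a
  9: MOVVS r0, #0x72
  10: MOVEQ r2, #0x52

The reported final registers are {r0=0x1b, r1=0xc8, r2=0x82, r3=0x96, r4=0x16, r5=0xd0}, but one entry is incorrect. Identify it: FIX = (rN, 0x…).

[0] flags=0011 → (cmp)
[1] flags=0011 VS?T → r3=0x96
[2] flags=0011 CC?F → skip
[3] flags=0011 LE?T → r0=0xe9
[4] flags=1000 → (cmp)
[5] flags=1000 GT?F → skip
[6] flags=1000 MI?T → r1=0xc8
[7] flags=1000 VS?F → skip
[8] flags=0010 → (cmp)
[9] flags=0010 VS?F → skip
[10] flags=0010 EQ?F → skip

FIX = (r0, 0xe9)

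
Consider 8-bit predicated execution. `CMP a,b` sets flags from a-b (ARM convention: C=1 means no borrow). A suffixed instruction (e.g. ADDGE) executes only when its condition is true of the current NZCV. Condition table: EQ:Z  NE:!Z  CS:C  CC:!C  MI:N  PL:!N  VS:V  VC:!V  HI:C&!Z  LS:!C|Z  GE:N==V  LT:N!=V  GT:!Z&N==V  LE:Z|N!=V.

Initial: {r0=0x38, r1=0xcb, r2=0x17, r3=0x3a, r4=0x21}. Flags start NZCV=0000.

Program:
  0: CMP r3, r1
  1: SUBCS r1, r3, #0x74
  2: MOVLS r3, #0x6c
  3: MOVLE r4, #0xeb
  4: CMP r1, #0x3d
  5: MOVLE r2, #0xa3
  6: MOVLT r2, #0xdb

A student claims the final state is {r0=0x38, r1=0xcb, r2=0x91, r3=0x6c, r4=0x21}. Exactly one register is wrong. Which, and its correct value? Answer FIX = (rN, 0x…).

0: ✓ CMP  NZCV=0000
1: · SUBCS
2: ✓ MOVLS  r3←0x6c
3: · MOVLE
4: ✓ CMP  NZCV=1010
5: ✓ MOVLE  r2←0xa3
6: ✓ MOVLT  r2←0xdb

FIX = (r2, 0xdb)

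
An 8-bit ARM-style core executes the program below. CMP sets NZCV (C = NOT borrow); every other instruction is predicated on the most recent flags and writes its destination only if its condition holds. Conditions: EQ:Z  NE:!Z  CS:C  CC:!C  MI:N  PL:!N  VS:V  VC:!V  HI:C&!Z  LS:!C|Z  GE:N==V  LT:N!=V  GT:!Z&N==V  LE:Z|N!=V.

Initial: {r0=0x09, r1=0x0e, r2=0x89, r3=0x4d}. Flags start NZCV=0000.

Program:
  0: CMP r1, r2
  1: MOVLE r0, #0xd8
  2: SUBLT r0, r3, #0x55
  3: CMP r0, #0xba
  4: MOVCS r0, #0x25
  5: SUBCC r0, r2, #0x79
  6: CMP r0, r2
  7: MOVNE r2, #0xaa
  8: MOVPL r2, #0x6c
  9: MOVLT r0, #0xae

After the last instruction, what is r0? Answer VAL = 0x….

VAL = 0x10

[0] flags=1001 → (cmp)
[1] flags=1001 LE?F → skip
[2] flags=1001 LT?F → skip
[3] flags=0000 → (cmp)
[4] flags=0000 CS?F → skip
[5] flags=0000 CC?T → r0=0x10
[6] flags=1001 → (cmp)
[7] flags=1001 NE?T → r2=0xaa
[8] flags=1001 PL?F → skip
[9] flags=1001 LT?F → skip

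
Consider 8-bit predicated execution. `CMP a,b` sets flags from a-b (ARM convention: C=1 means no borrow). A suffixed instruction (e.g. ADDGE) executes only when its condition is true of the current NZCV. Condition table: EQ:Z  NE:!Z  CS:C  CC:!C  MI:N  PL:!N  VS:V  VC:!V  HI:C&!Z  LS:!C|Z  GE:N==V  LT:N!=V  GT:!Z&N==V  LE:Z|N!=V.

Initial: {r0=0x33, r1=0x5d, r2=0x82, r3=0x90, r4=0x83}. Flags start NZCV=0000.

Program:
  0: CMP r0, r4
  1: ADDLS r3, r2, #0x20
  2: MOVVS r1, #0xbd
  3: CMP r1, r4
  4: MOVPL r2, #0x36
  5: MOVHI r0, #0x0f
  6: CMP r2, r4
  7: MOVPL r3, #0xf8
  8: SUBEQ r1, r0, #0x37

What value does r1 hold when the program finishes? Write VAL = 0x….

VAL = 0xbd

[0] flags=1001 → (cmp)
[1] flags=1001 LS?T → r3=0xa2
[2] flags=1001 VS?T → r1=0xbd
[3] flags=0010 → (cmp)
[4] flags=0010 PL?T → r2=0x36
[5] flags=0010 HI?T → r0=0x0f
[6] flags=1001 → (cmp)
[7] flags=1001 PL?F → skip
[8] flags=1001 EQ?F → skip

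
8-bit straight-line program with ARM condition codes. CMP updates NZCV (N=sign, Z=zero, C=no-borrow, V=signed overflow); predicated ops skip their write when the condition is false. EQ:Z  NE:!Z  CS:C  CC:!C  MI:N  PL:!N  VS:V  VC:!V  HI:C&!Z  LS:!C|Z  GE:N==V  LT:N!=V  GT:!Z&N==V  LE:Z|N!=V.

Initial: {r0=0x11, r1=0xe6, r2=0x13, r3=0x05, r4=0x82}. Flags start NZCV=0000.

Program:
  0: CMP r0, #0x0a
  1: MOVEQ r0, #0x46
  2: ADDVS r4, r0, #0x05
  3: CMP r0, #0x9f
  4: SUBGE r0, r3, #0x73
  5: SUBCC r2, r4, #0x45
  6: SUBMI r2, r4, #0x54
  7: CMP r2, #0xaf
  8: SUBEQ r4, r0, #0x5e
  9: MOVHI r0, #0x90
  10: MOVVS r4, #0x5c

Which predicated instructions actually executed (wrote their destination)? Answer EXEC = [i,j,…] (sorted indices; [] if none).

EXEC = [4,5,10]

[0] flags=0010 → (cmp)
[1] flags=0010 EQ?F → skip
[2] flags=0010 VS?F → skip
[3] flags=0000 → (cmp)
[4] flags=0000 GE?T → r0=0x92
[5] flags=0000 CC?T → r2=0x3d
[6] flags=0000 MI?F → skip
[7] flags=1001 → (cmp)
[8] flags=1001 EQ?F → skip
[9] flags=1001 HI?F → skip
[10] flags=1001 VS?T → r4=0x5c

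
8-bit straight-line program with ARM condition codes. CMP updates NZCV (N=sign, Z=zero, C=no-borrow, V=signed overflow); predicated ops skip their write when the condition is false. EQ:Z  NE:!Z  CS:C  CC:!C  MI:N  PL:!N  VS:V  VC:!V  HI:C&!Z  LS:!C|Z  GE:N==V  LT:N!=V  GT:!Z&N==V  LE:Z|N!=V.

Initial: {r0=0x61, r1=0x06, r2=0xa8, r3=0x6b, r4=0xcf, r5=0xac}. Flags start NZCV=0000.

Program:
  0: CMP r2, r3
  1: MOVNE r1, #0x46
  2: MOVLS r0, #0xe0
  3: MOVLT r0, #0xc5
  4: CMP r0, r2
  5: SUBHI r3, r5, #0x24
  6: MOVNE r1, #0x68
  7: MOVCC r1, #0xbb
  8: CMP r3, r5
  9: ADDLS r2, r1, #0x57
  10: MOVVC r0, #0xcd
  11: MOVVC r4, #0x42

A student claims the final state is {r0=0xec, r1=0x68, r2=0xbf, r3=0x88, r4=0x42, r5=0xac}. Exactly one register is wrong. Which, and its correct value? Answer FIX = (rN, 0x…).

0: ✓ CMP  NZCV=0011
1: ✓ MOVNE  r1←0x46
2: · MOVLS
3: ✓ MOVLT  r0←0xc5
4: ✓ CMP  NZCV=0010
5: ✓ SUBHI  r3←0x88
6: ✓ MOVNE  r1←0x68
7: · MOVCC
8: ✓ CMP  NZCV=1000
9: ✓ ADDLS  r2←0xbf
10: ✓ MOVVC  r0←0xcd
11: ✓ MOVVC  r4←0x42

FIX = (r0, 0xcd)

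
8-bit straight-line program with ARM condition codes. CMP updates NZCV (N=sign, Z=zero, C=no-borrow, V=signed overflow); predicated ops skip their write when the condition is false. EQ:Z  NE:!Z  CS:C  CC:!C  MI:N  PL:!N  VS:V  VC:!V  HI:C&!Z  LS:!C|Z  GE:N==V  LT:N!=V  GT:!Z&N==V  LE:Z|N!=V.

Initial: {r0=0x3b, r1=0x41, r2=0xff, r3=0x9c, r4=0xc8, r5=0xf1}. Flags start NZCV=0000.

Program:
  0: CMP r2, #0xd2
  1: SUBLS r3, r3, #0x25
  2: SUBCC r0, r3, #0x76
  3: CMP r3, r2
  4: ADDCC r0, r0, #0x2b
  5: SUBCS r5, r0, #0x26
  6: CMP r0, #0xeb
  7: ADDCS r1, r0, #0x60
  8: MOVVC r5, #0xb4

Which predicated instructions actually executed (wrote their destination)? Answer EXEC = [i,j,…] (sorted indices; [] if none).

EXEC = [4,8]

[0] flags=0010 → (cmp)
[1] flags=0010 LS?F → skip
[2] flags=0010 CC?F → skip
[3] flags=1000 → (cmp)
[4] flags=1000 CC?T → r0=0x66
[5] flags=1000 CS?F → skip
[6] flags=0000 → (cmp)
[7] flags=0000 CS?F → skip
[8] flags=0000 VC?T → r5=0xb4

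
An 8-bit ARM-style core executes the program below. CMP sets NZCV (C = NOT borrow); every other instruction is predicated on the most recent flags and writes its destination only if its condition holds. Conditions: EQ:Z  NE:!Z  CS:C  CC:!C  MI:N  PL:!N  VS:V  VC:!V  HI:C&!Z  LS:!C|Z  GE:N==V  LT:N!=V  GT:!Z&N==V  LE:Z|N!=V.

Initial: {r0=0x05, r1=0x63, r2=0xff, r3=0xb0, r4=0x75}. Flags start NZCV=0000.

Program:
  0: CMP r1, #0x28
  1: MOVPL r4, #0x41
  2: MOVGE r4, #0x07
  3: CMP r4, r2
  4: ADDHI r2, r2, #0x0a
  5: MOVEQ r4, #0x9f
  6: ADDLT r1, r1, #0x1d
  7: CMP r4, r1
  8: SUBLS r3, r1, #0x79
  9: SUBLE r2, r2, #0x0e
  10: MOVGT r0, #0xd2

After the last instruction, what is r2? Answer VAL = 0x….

[0] flags=0010 → (cmp)
[1] flags=0010 PL?T → r4=0x41
[2] flags=0010 GE?T → r4=0x07
[3] flags=0000 → (cmp)
[4] flags=0000 HI?F → skip
[5] flags=0000 EQ?F → skip
[6] flags=0000 LT?F → skip
[7] flags=1000 → (cmp)
[8] flags=1000 LS?T → r3=0xea
[9] flags=1000 LE?T → r2=0xf1
[10] flags=1000 GT?F → skip

VAL = 0xf1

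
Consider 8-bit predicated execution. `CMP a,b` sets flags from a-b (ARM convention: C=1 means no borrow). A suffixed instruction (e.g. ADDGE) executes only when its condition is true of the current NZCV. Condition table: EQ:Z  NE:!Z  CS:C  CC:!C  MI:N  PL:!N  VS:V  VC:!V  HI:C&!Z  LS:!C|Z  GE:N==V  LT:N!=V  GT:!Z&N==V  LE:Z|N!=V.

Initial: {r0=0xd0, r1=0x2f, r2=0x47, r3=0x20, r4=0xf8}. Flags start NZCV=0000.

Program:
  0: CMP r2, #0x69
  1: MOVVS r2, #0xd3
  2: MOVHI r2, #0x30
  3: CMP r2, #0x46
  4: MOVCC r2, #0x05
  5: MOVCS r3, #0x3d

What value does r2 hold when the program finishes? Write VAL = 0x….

VAL = 0x47

0: ✓ CMP  NZCV=1000
1: · MOVVS
2: · MOVHI
3: ✓ CMP  NZCV=0010
4: · MOVCC
5: ✓ MOVCS  r3←0x3d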